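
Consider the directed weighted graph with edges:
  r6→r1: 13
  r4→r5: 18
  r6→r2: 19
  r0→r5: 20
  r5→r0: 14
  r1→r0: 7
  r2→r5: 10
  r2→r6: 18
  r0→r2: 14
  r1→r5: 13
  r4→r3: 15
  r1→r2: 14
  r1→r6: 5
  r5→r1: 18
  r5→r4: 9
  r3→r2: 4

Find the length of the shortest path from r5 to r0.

Paths from r5 to r0:
r5 -> r4 -> r3 -> r2 -> r6 -> r1 -> r0: 9 + 15 + 4 + 18 + 13 + 7 = 66
r5 -> r0: 14
r5 -> r1 -> r0: 18 + 7 = 25
Shortest: 14.

14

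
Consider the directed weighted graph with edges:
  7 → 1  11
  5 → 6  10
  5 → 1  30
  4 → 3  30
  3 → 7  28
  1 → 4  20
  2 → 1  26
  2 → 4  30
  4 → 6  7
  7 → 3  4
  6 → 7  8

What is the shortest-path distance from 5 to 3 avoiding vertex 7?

Candidate routes:
5 -> 1 -> 4 -> 3: 30 + 20 + 30 = 80
Shortest: 80.

80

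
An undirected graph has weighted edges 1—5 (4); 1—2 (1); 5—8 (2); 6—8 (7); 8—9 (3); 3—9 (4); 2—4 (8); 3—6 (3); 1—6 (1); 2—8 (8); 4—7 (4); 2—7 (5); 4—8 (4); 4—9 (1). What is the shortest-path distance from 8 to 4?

4

Checking several routes:
8 -> 9 -> 4: 3 + 1 = 4
8 -> 6 -> 3 -> 9 -> 4: 7 + 3 + 4 + 1 = 15
8 -> 4: 4
The minimum is 4.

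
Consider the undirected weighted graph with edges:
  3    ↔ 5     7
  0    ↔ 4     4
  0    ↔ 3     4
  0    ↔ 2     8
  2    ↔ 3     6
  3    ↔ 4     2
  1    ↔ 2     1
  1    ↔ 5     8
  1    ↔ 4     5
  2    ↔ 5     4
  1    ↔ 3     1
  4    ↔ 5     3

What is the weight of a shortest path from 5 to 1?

5

Comparing a few candidate routes:
5 → 4 → 1: 3 + 5 = 8
5 → 4 → 3 → 1: 3 + 2 + 1 = 6
5 → 1: 8
5 → 2 → 1: 4 + 1 = 5
The minimum is 5.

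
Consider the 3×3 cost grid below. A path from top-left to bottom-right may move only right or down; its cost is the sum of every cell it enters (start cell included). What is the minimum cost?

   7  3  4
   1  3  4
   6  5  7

Cheapest: (0,0) → (1,0) → (1,1) → (1,2) → (2,2)
  7 + 1 + 3 + 4 + 7 = 22
For comparison, the top-then-right route costs 25.

22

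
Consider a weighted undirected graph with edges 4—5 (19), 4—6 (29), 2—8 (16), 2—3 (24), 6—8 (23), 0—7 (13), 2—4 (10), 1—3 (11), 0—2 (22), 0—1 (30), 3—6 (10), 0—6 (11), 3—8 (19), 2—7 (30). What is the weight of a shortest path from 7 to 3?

34

A few of the 7→3 routes:
7 → 2 → 3: 30 + 24 = 54
7 → 0 → 6 → 8 → 3: 13 + 11 + 23 + 19 = 66
7 → 2 → 8 → 3: 30 + 16 + 19 = 65
7 → 0 → 1 → 3: 13 + 30 + 11 = 54
7 → 0 → 6 → 3: 13 + 11 + 10 = 34
7 → 0 → 2 → 3: 13 + 22 + 24 = 59
Shortest: 34.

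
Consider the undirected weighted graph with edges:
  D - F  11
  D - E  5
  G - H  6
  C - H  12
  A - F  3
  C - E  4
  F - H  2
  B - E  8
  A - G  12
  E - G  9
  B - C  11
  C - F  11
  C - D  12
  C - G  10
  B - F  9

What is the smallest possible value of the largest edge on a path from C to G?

Checking several routes:
C - E - G: max(4, 9) = 9
C - G: max(10) = 10
C - B - F - H - G: max(11, 9, 2, 6) = 11
C - E - B - F - H - G: max(4, 8, 9, 2, 6) = 9
C - B - F - D - E - G: max(11, 9, 11, 5, 9) = 11
Smallest bottleneck: 9.

9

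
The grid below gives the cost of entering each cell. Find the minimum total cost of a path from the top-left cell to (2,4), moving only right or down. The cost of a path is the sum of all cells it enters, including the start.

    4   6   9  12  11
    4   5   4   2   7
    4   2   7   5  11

One optimal route is r0c0 r1c0 r1c1 r1c2 r1c3 r2c3 r2c4.
Its cost is 4 + 4 + 5 + 4 + 2 + 5 + 11 = 35.
For comparison, the top-then-right route costs 60.

35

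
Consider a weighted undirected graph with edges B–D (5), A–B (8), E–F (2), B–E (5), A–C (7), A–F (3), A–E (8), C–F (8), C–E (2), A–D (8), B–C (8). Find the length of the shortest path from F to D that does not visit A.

Routes from F to D avoiding A:
F-C-E-B-D: 8 + 2 + 5 + 5 = 20
F-E-B-D: 2 + 5 + 5 = 12
F-E-C-B-D: 2 + 2 + 8 + 5 = 17
F-C-B-D: 8 + 8 + 5 = 21
Shortest: 12.

12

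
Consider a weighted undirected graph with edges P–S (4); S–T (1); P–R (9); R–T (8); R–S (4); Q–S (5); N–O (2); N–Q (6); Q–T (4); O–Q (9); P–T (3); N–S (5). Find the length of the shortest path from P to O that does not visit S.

Candidate routes:
P -> T -> Q -> O: 3 + 4 + 9 = 16
P -> R -> T -> Q -> O: 9 + 8 + 4 + 9 = 30
P -> R -> T -> Q -> N -> O: 9 + 8 + 4 + 6 + 2 = 29
P -> T -> Q -> N -> O: 3 + 4 + 6 + 2 = 15
Best route has total 15.

15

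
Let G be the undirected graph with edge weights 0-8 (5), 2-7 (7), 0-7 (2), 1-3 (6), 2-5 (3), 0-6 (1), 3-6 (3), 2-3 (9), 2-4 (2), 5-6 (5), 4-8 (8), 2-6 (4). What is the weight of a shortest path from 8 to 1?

Checking several routes:
8 → 4 → 2 → 6 → 3 → 1: 8 + 2 + 4 + 3 + 6 = 23
8 → 0 → 6 → 2 → 3 → 1: 5 + 1 + 4 + 9 + 6 = 25
8 → 0 → 6 → 3 → 1: 5 + 1 + 3 + 6 = 15
Shortest: 15.

15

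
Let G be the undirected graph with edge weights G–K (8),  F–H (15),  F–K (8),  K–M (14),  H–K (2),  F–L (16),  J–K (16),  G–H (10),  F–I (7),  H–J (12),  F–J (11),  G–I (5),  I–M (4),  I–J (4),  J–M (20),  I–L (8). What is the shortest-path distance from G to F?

Comparing a few candidate routes:
G → H → K → F: 10 + 2 + 8 = 20
G → I → F: 5 + 7 = 12
G → K → H → F: 8 + 2 + 15 = 25
G → I → J → F: 5 + 4 + 11 = 20
G → K → F: 8 + 8 = 16
Shortest: 12.

12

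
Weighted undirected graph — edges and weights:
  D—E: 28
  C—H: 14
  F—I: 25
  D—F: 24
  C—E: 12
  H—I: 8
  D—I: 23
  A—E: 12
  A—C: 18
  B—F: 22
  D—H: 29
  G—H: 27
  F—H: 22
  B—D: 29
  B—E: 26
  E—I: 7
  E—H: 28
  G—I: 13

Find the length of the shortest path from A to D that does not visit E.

61

Comparing a few candidate routes:
A→C→H→D: 18 + 14 + 29 = 61
A→C→H→F→I→D: 18 + 14 + 22 + 25 + 23 = 102
A→C→H→F→D: 18 + 14 + 22 + 24 = 78
A→C→H→I→F→D: 18 + 14 + 8 + 25 + 24 = 89
A→C→H→G→I→D: 18 + 14 + 27 + 13 + 23 = 95
A→C→H→I→D: 18 + 14 + 8 + 23 = 63
Shortest: 61.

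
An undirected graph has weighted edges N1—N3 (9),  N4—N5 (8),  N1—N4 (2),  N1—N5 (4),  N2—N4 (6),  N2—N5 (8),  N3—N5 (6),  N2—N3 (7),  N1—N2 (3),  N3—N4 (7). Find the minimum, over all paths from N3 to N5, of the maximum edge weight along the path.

Some routes from N3 to N5:
N3 - N5: max(6) = 6
N3 - N4 - N2 - N1 - N5: max(7, 6, 3, 4) = 7
N3 - N4 - N1 - N5: max(7, 2, 4) = 7
N3 - N2 - N5: max(7, 8) = 8
N3 - N2 - N1 - N5: max(7, 3, 4) = 7
N3 - N2 - N4 - N1 - N5: max(7, 6, 2, 4) = 7
The minimum achievable maximum is 6.

6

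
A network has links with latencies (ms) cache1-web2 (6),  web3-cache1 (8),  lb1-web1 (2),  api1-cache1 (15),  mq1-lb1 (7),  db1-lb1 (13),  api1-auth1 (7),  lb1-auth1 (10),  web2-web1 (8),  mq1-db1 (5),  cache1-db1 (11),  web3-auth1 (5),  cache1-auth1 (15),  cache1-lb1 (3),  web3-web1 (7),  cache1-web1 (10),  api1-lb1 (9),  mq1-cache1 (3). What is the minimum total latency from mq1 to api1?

15

Some routes from mq1 to api1:
mq1→cache1→api1: 3 + 15 = 18
mq1→cache1→lb1→api1: 3 + 3 + 9 = 15
mq1→cache1→lb1→auth1→api1: 3 + 3 + 10 + 7 = 23
mq1→lb1→api1: 7 + 9 = 16
mq1→cache1→web3→auth1→api1: 3 + 8 + 5 + 7 = 23
The minimum is 15 ms.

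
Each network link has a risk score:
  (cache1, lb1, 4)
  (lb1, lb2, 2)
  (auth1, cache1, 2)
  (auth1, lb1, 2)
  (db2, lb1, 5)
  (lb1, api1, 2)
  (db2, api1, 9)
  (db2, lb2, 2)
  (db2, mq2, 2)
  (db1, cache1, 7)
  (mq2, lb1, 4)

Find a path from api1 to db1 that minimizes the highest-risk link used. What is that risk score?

Checking several routes:
api1→lb1→auth1→cache1→db1: max(2, 2, 2, 7) = 7
api1→db2→lb1→cache1→db1: max(9, 5, 4, 7) = 9
api1→db2→lb1→auth1→cache1→db1: max(9, 5, 2, 2, 7) = 9
api1→db2→mq2→lb1→auth1→cache1→db1: max(9, 2, 4, 2, 2, 7) = 9
api1→lb1→cache1→db1: max(2, 4, 7) = 7
Smallest bottleneck: 7.

7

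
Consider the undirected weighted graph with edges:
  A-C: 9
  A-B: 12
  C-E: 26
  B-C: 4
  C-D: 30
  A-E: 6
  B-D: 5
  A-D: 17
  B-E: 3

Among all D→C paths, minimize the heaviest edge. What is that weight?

5

Comparing a few candidate routes:
D -> B -> A -> C: max(5, 12, 9) = 12
D -> B -> C: max(5, 4) = 5
D -> B -> E -> A -> C: max(5, 3, 6, 9) = 9
The minimum achievable maximum is 5.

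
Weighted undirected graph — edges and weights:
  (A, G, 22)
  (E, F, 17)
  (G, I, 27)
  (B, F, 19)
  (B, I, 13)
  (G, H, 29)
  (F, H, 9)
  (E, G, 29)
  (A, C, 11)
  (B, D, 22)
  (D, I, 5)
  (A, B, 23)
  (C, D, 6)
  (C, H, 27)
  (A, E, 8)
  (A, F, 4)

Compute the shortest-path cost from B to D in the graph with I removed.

22

Comparing a few candidate routes:
B→F→A→C→D: 19 + 4 + 11 + 6 = 40
B→A→F→H→C→D: 23 + 4 + 9 + 27 + 6 = 69
B→F→E→A→C→D: 19 + 17 + 8 + 11 + 6 = 61
B→A→C→D: 23 + 11 + 6 = 40
B→D: 22
B→F→H→C→D: 19 + 9 + 27 + 6 = 61
Best route has total 22.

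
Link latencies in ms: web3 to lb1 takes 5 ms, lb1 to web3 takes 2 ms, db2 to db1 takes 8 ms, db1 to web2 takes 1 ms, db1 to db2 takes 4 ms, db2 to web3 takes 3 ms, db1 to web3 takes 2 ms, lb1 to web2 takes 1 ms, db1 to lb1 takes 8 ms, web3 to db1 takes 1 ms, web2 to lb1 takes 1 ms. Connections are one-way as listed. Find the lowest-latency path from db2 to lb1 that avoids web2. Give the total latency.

8

Paths from db2 to lb1 avoiding web2:
db2 - web3 - db1 - lb1: 3 + 1 + 8 = 12
db2 - web3 - lb1: 3 + 5 = 8
db2 - db1 - lb1: 8 + 8 = 16
db2 - db1 - web3 - lb1: 8 + 2 + 5 = 15
Shortest: 8 ms.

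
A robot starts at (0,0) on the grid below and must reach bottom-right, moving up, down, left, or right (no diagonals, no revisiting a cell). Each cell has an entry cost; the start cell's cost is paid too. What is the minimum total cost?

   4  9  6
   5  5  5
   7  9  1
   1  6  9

29

Cheapest: r0c0 r1c0 r1c1 r1c2 r2c2 r3c2
  4 + 5 + 5 + 5 + 1 + 9 = 29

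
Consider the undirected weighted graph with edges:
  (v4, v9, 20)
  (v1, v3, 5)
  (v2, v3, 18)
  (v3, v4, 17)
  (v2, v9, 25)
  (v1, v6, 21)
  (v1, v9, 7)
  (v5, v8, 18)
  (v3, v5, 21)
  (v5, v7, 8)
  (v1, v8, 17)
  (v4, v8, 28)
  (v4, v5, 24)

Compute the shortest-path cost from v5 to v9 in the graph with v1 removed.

Candidate routes:
v5→v4→v9: 24 + 20 = 44
v5→v8→v4→v9: 18 + 28 + 20 = 66
v5→v4→v3→v2→v9: 24 + 17 + 18 + 25 = 84
v5→v3→v2→v9: 21 + 18 + 25 = 64
v5→v8→v4→v3→v2→v9: 18 + 28 + 17 + 18 + 25 = 106
v5→v3→v4→v9: 21 + 17 + 20 = 58
Shortest: 44.

44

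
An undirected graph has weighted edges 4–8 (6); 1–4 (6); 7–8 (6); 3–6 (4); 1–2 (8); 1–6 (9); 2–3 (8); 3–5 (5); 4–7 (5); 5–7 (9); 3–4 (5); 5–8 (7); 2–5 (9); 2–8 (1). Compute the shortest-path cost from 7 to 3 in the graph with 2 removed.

10

Checking several routes:
7-5-3: 9 + 5 = 14
7-4-8-5-3: 5 + 6 + 7 + 5 = 23
7-4-1-6-3: 5 + 6 + 9 + 4 = 24
7-8-4-3: 6 + 6 + 5 = 17
7-4-3: 5 + 5 = 10
7-8-5-3: 6 + 7 + 5 = 18
The minimum is 10.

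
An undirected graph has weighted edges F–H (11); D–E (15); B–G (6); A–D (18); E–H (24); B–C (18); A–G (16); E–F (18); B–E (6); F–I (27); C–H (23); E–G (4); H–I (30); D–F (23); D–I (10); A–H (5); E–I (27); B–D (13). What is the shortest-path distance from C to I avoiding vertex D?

51

Some routes from C to I avoiding D:
C-B-G-E-I: 18 + 6 + 4 + 27 = 55
C-B-E-I: 18 + 6 + 27 = 51
C-H-I: 23 + 30 = 53
C-B-G-E-F-I: 18 + 6 + 4 + 18 + 27 = 73
C-B-E-F-I: 18 + 6 + 18 + 27 = 69
C-H-F-I: 23 + 11 + 27 = 61
The minimum is 51.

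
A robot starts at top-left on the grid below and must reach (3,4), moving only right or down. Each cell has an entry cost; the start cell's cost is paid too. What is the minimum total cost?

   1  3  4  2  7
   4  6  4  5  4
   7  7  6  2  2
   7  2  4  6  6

Best path: (0,0) (0,1) (0,2) (0,3) (1,3) (2,3) (2,4) (3,4)
Cost: 1 + 3 + 4 + 2 + 5 + 2 + 2 + 6 = 25
For comparison, the top-then-right route costs 29.

25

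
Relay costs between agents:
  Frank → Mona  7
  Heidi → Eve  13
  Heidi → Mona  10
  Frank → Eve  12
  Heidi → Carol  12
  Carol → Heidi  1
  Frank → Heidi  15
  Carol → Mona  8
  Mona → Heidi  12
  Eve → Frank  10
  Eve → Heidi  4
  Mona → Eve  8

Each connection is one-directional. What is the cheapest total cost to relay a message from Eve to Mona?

Candidate routes:
Eve→Frank→Heidi→Mona: 10 + 15 + 10 = 35
Eve→Frank→Heidi→Carol→Mona: 10 + 15 + 12 + 8 = 45
Eve→Frank→Mona: 10 + 7 = 17
Eve→Heidi→Carol→Mona: 4 + 12 + 8 = 24
Eve→Heidi→Mona: 4 + 10 = 14
The minimum is 14.

14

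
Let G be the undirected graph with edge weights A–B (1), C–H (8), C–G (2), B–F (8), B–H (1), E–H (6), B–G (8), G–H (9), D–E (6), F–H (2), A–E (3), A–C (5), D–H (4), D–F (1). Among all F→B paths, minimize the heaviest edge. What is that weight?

2

A few of the F→B routes:
F-D-E-A-B: max(1, 6, 3, 1) = 6
F-D-H-B: max(1, 4, 1) = 4
F-D-H-E-A-B: max(1, 4, 6, 3, 1) = 6
F-H-B: max(2, 1) = 2
F-D-E-H-B: max(1, 6, 6, 1) = 6
Best route has worst link 2.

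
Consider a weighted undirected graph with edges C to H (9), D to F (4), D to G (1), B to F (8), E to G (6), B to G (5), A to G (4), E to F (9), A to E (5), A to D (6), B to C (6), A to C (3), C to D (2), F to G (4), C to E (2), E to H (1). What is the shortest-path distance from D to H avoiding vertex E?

11

Some routes from D to H avoiding E:
D → G → A → C → H: 1 + 4 + 3 + 9 = 17
D → C → H: 2 + 9 = 11
D → G → B → C → H: 1 + 5 + 6 + 9 = 21
D → A → C → H: 6 + 3 + 9 = 18
The minimum is 11.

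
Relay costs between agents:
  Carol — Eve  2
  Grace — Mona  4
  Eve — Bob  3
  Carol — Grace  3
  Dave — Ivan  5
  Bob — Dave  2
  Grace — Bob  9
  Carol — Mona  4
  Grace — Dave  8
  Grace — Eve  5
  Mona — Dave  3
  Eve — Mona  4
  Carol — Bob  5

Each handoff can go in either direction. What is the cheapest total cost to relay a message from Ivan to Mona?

Some routes from Ivan to Mona:
Ivan → Dave → Mona: 5 + 3 = 8
Ivan → Dave → Bob → Eve → Mona: 5 + 2 + 3 + 4 = 14
Ivan → Dave → Bob → Carol → Mona: 5 + 2 + 5 + 4 = 16
Ivan → Dave → Grace → Mona: 5 + 8 + 4 = 17
Ivan → Dave → Bob → Carol → Eve → Mona: 5 + 2 + 5 + 2 + 4 = 18
Ivan → Dave → Bob → Eve → Carol → Mona: 5 + 2 + 3 + 2 + 4 = 16
The minimum is 8.

8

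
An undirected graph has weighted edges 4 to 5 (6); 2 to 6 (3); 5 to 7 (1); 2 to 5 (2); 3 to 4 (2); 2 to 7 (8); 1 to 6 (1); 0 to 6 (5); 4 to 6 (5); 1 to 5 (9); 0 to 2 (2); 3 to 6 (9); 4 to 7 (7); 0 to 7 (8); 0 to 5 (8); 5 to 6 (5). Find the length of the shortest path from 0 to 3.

A few of the 0→3 routes:
0-2-5-7-4-3: 2 + 2 + 1 + 7 + 2 = 14
0-2-6-4-3: 2 + 3 + 5 + 2 = 12
0-6-4-3: 5 + 5 + 2 = 12
0-2-5-4-3: 2 + 2 + 6 + 2 = 12
The minimum is 12.

12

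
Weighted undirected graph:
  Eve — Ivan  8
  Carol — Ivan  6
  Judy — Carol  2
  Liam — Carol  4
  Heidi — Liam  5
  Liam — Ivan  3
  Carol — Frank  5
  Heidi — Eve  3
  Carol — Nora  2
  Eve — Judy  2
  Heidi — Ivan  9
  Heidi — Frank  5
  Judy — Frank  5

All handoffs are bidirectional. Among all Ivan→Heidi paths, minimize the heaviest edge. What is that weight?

Checking several routes:
Ivan - Liam - Carol - Judy - Eve - Heidi: max(3, 4, 2, 2, 3) = 4
Ivan - Liam - Carol - Frank - Heidi: max(3, 4, 5, 5) = 5
Ivan - Liam - Heidi: max(3, 5) = 5
Ivan - Liam - Carol - Judy - Frank - Heidi: max(3, 4, 2, 5, 5) = 5
Ivan - Carol - Frank - Judy - Eve - Heidi: max(6, 5, 5, 2, 3) = 6
Ivan - Liam - Carol - Frank - Judy - Eve - Heidi: max(3, 4, 5, 5, 2, 3) = 5
Smallest bottleneck: 4.

4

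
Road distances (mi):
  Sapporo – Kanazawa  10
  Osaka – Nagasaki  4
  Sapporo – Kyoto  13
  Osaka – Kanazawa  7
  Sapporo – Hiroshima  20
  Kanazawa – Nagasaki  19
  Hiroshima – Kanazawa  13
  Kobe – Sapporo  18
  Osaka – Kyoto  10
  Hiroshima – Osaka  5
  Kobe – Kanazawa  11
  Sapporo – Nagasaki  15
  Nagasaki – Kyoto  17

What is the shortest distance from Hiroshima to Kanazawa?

Some routes from Hiroshima to Kanazawa:
Hiroshima -> Osaka -> Kanazawa: 5 + 7 = 12
Hiroshima -> Kanazawa: 13
Hiroshima -> Osaka -> Nagasaki -> Kanazawa: 5 + 4 + 19 = 28
Shortest: 12 mi.

12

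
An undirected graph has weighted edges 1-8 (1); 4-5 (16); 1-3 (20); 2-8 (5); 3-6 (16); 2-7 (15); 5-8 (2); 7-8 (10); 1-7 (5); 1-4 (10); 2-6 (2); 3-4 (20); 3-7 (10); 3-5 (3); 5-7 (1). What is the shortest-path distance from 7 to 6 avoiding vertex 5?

13

Comparing a few candidate routes:
7 - 8 - 2 - 6: 10 + 5 + 2 = 17
7 - 3 - 6: 10 + 16 = 26
7 - 1 - 3 - 6: 5 + 20 + 16 = 41
7 - 2 - 6: 15 + 2 = 17
7 - 1 - 8 - 2 - 6: 5 + 1 + 5 + 2 = 13
7 - 3 - 1 - 8 - 2 - 6: 10 + 20 + 1 + 5 + 2 = 38
Shortest: 13.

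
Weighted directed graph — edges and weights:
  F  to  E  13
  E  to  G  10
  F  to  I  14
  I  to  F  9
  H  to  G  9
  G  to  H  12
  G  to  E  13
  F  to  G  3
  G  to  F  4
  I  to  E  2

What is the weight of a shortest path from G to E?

13

Routes from G to E:
G -> E: 13
G -> F -> I -> E: 4 + 14 + 2 = 20
G -> F -> E: 4 + 13 = 17
Best route has total 13.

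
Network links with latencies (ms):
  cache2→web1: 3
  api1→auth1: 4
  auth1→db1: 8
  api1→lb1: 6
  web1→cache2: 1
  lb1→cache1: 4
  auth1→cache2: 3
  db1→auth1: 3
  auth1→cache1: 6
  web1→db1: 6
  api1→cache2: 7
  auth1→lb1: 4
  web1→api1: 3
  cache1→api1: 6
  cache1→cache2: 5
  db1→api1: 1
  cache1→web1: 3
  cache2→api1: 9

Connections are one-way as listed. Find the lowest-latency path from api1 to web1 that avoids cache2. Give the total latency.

Paths from api1 to web1 avoiding cache2:
api1 - auth1 - lb1 - cache1 - web1: 4 + 4 + 4 + 3 = 15
api1 - auth1 - cache1 - web1: 4 + 6 + 3 = 13
api1 - lb1 - cache1 - web1: 6 + 4 + 3 = 13
The minimum is 13 ms.

13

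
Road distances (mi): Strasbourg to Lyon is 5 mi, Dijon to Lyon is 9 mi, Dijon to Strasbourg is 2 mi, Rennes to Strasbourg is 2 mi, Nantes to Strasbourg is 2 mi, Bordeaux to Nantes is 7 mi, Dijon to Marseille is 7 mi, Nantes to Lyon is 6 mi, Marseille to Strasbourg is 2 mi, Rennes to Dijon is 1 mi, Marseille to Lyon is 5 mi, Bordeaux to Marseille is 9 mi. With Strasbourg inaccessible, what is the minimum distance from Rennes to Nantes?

Paths from Rennes to Nantes avoiding Strasbourg:
Rennes→Dijon→Marseille→Bordeaux→Nantes: 1 + 7 + 9 + 7 = 24
Rennes→Dijon→Lyon→Nantes: 1 + 9 + 6 = 16
Rennes→Dijon→Lyon→Marseille→Bordeaux→Nantes: 1 + 9 + 5 + 9 + 7 = 31
Rennes→Dijon→Marseille→Lyon→Nantes: 1 + 7 + 5 + 6 = 19
Best route has total 16 mi.

16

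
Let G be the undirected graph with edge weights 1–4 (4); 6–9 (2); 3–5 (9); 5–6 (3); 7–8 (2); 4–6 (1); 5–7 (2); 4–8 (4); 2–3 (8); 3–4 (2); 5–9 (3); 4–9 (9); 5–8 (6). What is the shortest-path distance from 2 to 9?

13

Comparing a few candidate routes:
2 - 3 - 4 - 6 - 5 - 9: 8 + 2 + 1 + 3 + 3 = 17
2 - 3 - 4 - 6 - 9: 8 + 2 + 1 + 2 = 13
2 - 3 - 5 - 9: 8 + 9 + 3 = 20
2 - 3 - 4 - 9: 8 + 2 + 9 = 19
Best route has total 13.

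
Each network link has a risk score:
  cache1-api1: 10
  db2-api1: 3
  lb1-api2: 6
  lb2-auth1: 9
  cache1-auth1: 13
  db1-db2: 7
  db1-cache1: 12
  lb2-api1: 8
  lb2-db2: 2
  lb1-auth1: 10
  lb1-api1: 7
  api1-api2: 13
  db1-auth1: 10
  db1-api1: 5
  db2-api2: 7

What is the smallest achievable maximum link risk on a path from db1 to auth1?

9

Checking several routes:
db1→api1→lb2→auth1: max(5, 8, 9) = 9
db1→db2→api2→lb1→api1→lb2→auth1: max(7, 7, 6, 7, 8, 9) = 9
db1→db2→api1→lb2→auth1: max(7, 3, 8, 9) = 9
db1→db2→lb2→auth1: max(7, 2, 9) = 9
Smallest bottleneck: 9.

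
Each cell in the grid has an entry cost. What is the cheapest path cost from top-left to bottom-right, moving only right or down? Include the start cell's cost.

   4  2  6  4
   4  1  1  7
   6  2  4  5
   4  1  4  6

Take [0,0] [0,1] [1,1] [2,1] [3,1] [3,2] [3,3] for a total of 4 + 2 + 1 + 2 + 1 + 4 + 6 = 20.

20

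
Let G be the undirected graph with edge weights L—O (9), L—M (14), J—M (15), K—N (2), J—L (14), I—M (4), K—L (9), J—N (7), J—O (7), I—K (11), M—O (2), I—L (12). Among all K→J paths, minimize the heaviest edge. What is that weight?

Checking several routes:
K-I-M-O-J: max(11, 4, 2, 7) = 11
K-I-L-O-J: max(11, 12, 9, 7) = 12
K-N-J: max(2, 7) = 7
K-L-O-J: max(9, 9, 7) = 9
K-I-M-O-L-J: max(11, 4, 2, 9, 14) = 14
K-L-I-M-O-J: max(9, 12, 4, 2, 7) = 12
Best route has worst link 7.

7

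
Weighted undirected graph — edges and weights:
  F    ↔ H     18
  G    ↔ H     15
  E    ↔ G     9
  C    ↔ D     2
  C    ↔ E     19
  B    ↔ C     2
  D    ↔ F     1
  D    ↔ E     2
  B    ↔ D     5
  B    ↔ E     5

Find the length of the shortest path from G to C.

A few of the G→C routes:
G -> E -> D -> C: 9 + 2 + 2 = 13
G -> E -> B -> C: 9 + 5 + 2 = 16
G -> H -> F -> D -> C: 15 + 18 + 1 + 2 = 36
G -> E -> B -> D -> C: 9 + 5 + 5 + 2 = 21
G -> E -> D -> B -> C: 9 + 2 + 5 + 2 = 18
G -> E -> C: 9 + 19 = 28
The minimum is 13.

13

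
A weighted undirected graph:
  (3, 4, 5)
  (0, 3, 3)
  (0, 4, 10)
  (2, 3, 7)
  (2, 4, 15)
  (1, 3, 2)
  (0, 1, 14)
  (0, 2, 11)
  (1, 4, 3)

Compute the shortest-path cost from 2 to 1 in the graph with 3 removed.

A few of the 2→1 routes:
2 → 0 → 4 → 1: 11 + 10 + 3 = 24
2 → 0 → 1: 11 + 14 = 25
2 → 4 → 1: 15 + 3 = 18
The minimum is 18.

18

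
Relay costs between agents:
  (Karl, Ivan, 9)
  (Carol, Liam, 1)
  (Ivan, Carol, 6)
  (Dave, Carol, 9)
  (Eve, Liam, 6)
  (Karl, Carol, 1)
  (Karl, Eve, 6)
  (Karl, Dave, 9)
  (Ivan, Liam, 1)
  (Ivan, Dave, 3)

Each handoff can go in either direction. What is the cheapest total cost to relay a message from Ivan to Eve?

7

A few of the Ivan→Eve routes:
Ivan -> Karl -> Carol -> Liam -> Eve: 9 + 1 + 1 + 6 = 17
Ivan -> Carol -> Karl -> Eve: 6 + 1 + 6 = 13
Ivan -> Liam -> Carol -> Karl -> Eve: 1 + 1 + 1 + 6 = 9
Ivan -> Liam -> Eve: 1 + 6 = 7
Ivan -> Karl -> Eve: 9 + 6 = 15
Ivan -> Carol -> Liam -> Eve: 6 + 1 + 6 = 13
Best route has total 7.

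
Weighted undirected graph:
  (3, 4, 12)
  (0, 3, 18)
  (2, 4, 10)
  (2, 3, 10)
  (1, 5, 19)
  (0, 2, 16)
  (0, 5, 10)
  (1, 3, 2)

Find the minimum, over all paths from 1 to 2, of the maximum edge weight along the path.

10

Some routes from 1 to 2:
1 -> 3 -> 0 -> 2: max(2, 18, 16) = 18
1 -> 3 -> 4 -> 2: max(2, 12, 10) = 12
1 -> 3 -> 2: max(2, 10) = 10
Smallest bottleneck: 10.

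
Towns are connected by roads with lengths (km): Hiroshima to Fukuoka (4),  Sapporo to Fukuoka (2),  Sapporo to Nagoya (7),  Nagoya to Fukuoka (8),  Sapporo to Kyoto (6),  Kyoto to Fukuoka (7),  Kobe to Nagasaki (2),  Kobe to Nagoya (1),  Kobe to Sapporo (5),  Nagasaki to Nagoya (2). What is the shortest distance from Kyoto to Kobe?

11

Checking several routes:
Kyoto → Sapporo → Nagoya → Kobe: 6 + 7 + 1 = 14
Kyoto → Fukuoka → Sapporo → Kobe: 7 + 2 + 5 = 14
Kyoto → Sapporo → Kobe: 6 + 5 = 11
Shortest: 11 km.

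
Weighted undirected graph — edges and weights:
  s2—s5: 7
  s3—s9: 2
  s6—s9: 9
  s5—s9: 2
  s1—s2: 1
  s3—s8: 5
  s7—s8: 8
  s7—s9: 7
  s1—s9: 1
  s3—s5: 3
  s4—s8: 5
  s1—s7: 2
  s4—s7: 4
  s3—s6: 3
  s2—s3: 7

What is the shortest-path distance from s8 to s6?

8

Checking several routes:
s8 -> s4 -> s7 -> s1 -> s9 -> s3 -> s6: 5 + 4 + 2 + 1 + 2 + 3 = 17
s8 -> s7 -> s1 -> s9 -> s3 -> s6: 8 + 2 + 1 + 2 + 3 = 16
s8 -> s3 -> s5 -> s9 -> s6: 5 + 3 + 2 + 9 = 19
s8 -> s3 -> s9 -> s6: 5 + 2 + 9 = 16
s8 -> s3 -> s6: 5 + 3 = 8
s8 -> s7 -> s1 -> s9 -> s5 -> s3 -> s6: 8 + 2 + 1 + 2 + 3 + 3 = 19
Best route has total 8.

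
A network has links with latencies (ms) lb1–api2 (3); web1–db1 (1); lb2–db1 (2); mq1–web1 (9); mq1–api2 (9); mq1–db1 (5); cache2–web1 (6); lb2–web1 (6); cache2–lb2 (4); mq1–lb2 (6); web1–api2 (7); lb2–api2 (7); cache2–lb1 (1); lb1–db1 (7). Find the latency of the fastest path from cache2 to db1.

Some routes from cache2 to db1:
cache2-web1-db1: 6 + 1 = 7
cache2-lb2-web1-db1: 4 + 6 + 1 = 11
cache2-lb2-db1: 4 + 2 = 6
cache2-lb1-db1: 1 + 7 = 8
Shortest: 6 ms.

6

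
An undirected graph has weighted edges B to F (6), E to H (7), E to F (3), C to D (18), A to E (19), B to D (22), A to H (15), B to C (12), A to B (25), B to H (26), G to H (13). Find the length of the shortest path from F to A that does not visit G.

22

Candidate routes:
F-B-A: 6 + 25 = 31
F-B-H-A: 6 + 26 + 15 = 47
F-E-H-A: 3 + 7 + 15 = 25
F-B-H-E-A: 6 + 26 + 7 + 19 = 58
F-E-A: 3 + 19 = 22
F-E-H-B-A: 3 + 7 + 26 + 25 = 61
The minimum is 22.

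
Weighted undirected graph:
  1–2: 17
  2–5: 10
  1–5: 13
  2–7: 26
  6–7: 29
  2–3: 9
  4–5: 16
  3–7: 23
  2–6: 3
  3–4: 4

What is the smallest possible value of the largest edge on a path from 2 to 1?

13

Paths from 2 to 1:
2 - 3 - 4 - 5 - 1: max(9, 4, 16, 13) = 16
2 - 5 - 1: max(10, 13) = 13
2 - 7 - 3 - 4 - 5 - 1: max(26, 23, 4, 16, 13) = 26
2 - 6 - 7 - 3 - 4 - 5 - 1: max(3, 29, 23, 4, 16, 13) = 29
2 - 1: max(17) = 17
The minimum achievable maximum is 13.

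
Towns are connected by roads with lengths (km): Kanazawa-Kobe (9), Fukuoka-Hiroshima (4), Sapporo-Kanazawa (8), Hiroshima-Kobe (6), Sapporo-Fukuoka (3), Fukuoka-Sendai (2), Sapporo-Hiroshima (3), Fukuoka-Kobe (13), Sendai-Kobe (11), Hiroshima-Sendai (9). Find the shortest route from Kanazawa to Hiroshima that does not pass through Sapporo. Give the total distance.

Some routes from Kanazawa to Hiroshima avoiding Sapporo:
Kanazawa-Kobe-Hiroshima: 9 + 6 = 15
Kanazawa-Kobe-Sendai-Fukuoka-Hiroshima: 9 + 11 + 2 + 4 = 26
Kanazawa-Kobe-Fukuoka-Hiroshima: 9 + 13 + 4 = 26
Shortest: 15 km.

15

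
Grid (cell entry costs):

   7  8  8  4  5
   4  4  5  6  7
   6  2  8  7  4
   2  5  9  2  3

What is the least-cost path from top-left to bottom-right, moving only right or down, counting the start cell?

Cheapest: r0c0 -> r1c0 -> r1c1 -> r2c1 -> r3c1 -> r3c2 -> r3c3 -> r3c4
  7 + 4 + 4 + 2 + 5 + 9 + 2 + 3 = 36

36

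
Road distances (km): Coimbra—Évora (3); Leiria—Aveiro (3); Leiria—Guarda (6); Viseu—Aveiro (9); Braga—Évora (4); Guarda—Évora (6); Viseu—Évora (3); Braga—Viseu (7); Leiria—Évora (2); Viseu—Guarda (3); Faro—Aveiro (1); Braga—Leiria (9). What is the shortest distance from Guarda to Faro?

Checking several routes:
Guarda - Évora - Leiria - Aveiro - Faro: 6 + 2 + 3 + 1 = 12
Guarda - Leiria - Aveiro - Faro: 6 + 3 + 1 = 10
Guarda - Viseu - Évora - Leiria - Aveiro - Faro: 3 + 3 + 2 + 3 + 1 = 12
The minimum is 10 km.

10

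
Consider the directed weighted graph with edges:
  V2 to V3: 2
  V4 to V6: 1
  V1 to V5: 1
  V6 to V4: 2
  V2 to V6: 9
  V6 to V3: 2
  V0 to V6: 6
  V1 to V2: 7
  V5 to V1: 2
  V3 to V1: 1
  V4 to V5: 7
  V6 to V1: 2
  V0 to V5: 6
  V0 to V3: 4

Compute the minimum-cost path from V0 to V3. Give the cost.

Some routes from V0 to V3:
V0→V6→V3: 6 + 2 = 8
V0→V5→V1→V2→V3: 6 + 2 + 7 + 2 = 17
V0→V5→V1→V2→V6→V3: 6 + 2 + 7 + 9 + 2 = 26
V0→V3: 4
V0→V6→V1→V2→V3: 6 + 2 + 7 + 2 = 17
Best route has total 4.

4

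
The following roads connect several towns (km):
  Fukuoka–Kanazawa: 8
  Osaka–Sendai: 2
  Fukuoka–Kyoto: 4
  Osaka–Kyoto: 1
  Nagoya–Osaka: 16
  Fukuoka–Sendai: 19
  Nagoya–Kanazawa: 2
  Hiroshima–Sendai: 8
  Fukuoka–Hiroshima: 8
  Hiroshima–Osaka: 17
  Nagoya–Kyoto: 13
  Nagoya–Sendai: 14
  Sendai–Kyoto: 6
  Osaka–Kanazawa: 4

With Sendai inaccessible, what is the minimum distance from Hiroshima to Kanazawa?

16

Comparing a few candidate routes:
Hiroshima-Fukuoka-Kanazawa: 8 + 8 = 16
Hiroshima-Fukuoka-Kyoto-Osaka-Kanazawa: 8 + 4 + 1 + 4 = 17
Hiroshima-Osaka-Kanazawa: 17 + 4 = 21
The minimum is 16 km.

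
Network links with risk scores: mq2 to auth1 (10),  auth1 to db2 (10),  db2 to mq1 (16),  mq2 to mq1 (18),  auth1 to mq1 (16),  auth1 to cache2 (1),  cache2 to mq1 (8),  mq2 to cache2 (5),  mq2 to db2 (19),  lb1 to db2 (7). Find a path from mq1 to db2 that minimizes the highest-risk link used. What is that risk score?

Some routes from mq1 to db2:
mq1 -> mq2 -> cache2 -> auth1 -> db2: max(18, 5, 1, 10) = 18
mq1 -> cache2 -> auth1 -> db2: max(8, 1, 10) = 10
mq1 -> auth1 -> db2: max(16, 10) = 16
mq1 -> cache2 -> mq2 -> auth1 -> db2: max(8, 5, 10, 10) = 10
mq1 -> mq2 -> auth1 -> db2: max(18, 10, 10) = 18
mq1 -> db2: max(16) = 16
Smallest bottleneck: 10.

10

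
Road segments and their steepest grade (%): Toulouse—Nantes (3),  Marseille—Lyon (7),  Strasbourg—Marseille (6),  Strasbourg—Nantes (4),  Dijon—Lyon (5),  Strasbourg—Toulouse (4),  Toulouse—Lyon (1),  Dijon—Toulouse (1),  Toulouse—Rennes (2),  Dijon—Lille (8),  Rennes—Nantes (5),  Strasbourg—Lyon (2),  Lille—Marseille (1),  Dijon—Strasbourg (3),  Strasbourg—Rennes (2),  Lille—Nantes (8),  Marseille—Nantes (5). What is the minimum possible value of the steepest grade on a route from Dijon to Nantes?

3

Some routes from Dijon to Nantes:
Dijon - Toulouse - Lyon - Strasbourg - Nantes: max(1, 1, 2, 4) = 4
Dijon - Toulouse - Nantes: max(1, 3) = 3
Dijon - Strasbourg - Lyon - Toulouse - Nantes: max(3, 2, 1, 3) = 3
Dijon - Strasbourg - Toulouse - Nantes: max(3, 4, 3) = 4
Dijon - Strasbourg - Nantes: max(3, 4) = 4
Dijon - Strasbourg - Rennes - Toulouse - Nantes: max(3, 2, 2, 3) = 3
Smallest bottleneck: 3%.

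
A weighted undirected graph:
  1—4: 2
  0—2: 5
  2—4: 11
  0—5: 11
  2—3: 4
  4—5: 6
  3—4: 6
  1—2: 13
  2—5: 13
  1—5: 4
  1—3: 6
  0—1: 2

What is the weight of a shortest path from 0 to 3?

8

Checking several routes:
0 → 1 → 4 → 2 → 3: 2 + 2 + 11 + 4 = 19
0 → 1 → 2 → 3: 2 + 13 + 4 = 19
0 → 2 → 3: 5 + 4 = 9
0 → 1 → 5 → 4 → 3: 2 + 4 + 6 + 6 = 18
0 → 1 → 4 → 3: 2 + 2 + 6 = 10
0 → 1 → 3: 2 + 6 = 8
Shortest: 8.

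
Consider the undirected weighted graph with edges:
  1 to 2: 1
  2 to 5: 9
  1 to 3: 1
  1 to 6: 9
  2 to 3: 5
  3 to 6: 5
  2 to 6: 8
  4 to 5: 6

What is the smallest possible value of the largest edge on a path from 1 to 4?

A few of the 1→4 routes:
1→3→2→5→4: max(1, 5, 9, 6) = 9
1→2→5→4: max(1, 9, 6) = 9
1→3→6→2→5→4: max(1, 5, 8, 9, 6) = 9
The minimum achievable maximum is 9.

9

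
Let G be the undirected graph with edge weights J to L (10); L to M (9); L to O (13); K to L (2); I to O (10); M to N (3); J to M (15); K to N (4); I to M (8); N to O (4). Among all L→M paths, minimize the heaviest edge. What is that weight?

4

Paths from L to M:
L-J-M: max(10, 15) = 15
L-M: max(9) = 9
L-K-N-O-I-M: max(2, 4, 4, 10, 8) = 10
L-O-N-M: max(13, 4, 3) = 13
L-K-N-M: max(2, 4, 3) = 4
L-O-I-M: max(13, 10, 8) = 13
Best route has worst link 4.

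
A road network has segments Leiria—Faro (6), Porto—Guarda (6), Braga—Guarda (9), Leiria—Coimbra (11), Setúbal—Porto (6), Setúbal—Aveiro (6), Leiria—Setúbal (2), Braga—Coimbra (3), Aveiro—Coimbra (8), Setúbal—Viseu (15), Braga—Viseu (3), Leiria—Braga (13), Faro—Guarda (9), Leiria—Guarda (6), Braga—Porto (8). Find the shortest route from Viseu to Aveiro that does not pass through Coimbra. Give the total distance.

Comparing a few candidate routes:
Viseu → Setúbal → Aveiro: 15 + 6 = 21
Viseu → Braga → Leiria → Setúbal → Aveiro: 3 + 13 + 2 + 6 = 24
Viseu → Braga → Guarda → Leiria → Setúbal → Aveiro: 3 + 9 + 6 + 2 + 6 = 26
Viseu → Braga → Porto → Setúbal → Aveiro: 3 + 8 + 6 + 6 = 23
Best route has total 21 mi.

21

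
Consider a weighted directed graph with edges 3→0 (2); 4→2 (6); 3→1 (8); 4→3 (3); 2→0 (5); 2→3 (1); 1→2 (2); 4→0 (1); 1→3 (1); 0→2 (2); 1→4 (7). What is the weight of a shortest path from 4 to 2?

Routes from 4 to 2:
4-0-2: 1 + 2 = 3
4-3-0-2: 3 + 2 + 2 = 7
4-3-1-2: 3 + 8 + 2 = 13
4-2: 6
Best route has total 3.

3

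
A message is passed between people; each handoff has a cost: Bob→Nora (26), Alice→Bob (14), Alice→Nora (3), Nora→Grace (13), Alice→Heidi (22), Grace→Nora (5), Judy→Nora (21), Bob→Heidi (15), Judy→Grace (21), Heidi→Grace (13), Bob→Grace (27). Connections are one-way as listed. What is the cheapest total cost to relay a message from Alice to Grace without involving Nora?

35

Candidate routes:
Alice → Bob → Grace: 14 + 27 = 41
Alice → Heidi → Grace: 22 + 13 = 35
Alice → Bob → Heidi → Grace: 14 + 15 + 13 = 42
The minimum is 35.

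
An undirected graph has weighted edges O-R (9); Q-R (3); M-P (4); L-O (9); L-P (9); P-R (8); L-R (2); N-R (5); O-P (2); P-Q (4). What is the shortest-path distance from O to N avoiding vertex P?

14

Paths from O to N avoiding P:
O → R → N: 9 + 5 = 14
O → L → R → N: 9 + 2 + 5 = 16
The minimum is 14.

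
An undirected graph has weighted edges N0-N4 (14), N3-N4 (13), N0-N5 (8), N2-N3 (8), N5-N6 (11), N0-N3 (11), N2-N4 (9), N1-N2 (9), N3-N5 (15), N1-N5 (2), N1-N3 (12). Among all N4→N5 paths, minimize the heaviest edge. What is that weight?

A few of the N4→N5 routes:
N4 → N2 → N3 → N1 → N5: max(9, 8, 12, 2) = 12
N4 → N2 → N1 → N5: max(9, 9, 2) = 9
N4 → N2 → N3 → N0 → N5: max(9, 8, 11, 8) = 11
N4 → N2 → N1 → N3 → N0 → N5: max(9, 9, 12, 11, 8) = 12
Smallest bottleneck: 9.

9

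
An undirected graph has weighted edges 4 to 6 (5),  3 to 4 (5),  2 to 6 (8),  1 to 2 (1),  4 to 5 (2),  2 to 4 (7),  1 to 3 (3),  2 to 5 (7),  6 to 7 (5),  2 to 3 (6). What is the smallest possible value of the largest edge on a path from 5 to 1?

5

Comparing a few candidate routes:
5→2→3→1: max(7, 6, 3) = 7
5→4→3→1: max(2, 5, 3) = 5
5→2→1: max(7, 1) = 7
5→4→3→2→1: max(2, 5, 6, 1) = 6
Smallest bottleneck: 5.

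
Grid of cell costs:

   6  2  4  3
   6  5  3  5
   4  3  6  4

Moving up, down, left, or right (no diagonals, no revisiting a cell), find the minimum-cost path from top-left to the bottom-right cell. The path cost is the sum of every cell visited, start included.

24

Cheapest: [0,0]→[0,1]→[0,2]→[0,3]→[1,3]→[2,3]
  6 + 2 + 4 + 3 + 5 + 4 = 24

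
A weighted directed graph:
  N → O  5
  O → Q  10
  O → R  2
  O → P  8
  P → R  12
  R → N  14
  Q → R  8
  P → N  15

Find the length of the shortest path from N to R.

Candidate routes:
N-O-R: 5 + 2 = 7
N-O-Q-R: 5 + 10 + 8 = 23
N-O-P-R: 5 + 8 + 12 = 25
Shortest: 7.

7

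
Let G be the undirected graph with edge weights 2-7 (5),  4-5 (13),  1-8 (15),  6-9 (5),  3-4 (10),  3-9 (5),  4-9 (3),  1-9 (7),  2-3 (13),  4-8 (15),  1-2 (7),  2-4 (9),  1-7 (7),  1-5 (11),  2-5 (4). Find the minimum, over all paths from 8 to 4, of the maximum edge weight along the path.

15

Checking several routes:
8 → 1 → 2 → 3 → 9 → 4: max(15, 7, 13, 5, 3) = 15
8 → 1 → 9 → 3 → 2 → 4: max(15, 7, 5, 13, 9) = 15
8 → 1 → 9 → 4: max(15, 7, 3) = 15
8 → 1 → 9 → 3 → 4: max(15, 7, 5, 10) = 15
8 → 1 → 9 → 3 → 2 → 5 → 4: max(15, 7, 5, 13, 4, 13) = 15
Smallest bottleneck: 15.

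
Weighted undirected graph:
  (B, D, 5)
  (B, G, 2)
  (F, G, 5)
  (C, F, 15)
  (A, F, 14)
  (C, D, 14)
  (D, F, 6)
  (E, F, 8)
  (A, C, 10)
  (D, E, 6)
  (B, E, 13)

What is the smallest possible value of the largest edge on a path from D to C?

14

Some routes from D to C:
D→B→G→F→A→C: max(5, 2, 5, 14, 10) = 14
D→E→F→A→C: max(6, 8, 14, 10) = 14
D→B→E→F→A→C: max(5, 13, 8, 14, 10) = 14
D→C: max(14) = 14
D→F→A→C: max(6, 14, 10) = 14
D→E→B→G→F→A→C: max(6, 13, 2, 5, 14, 10) = 14
Smallest bottleneck: 14.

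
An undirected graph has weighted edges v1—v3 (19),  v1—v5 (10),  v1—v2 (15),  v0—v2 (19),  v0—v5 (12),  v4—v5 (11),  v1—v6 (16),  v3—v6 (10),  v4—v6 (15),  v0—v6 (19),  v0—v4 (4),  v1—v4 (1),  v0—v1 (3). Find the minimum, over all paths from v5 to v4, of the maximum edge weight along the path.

A few of the v5→v4 routes:
v5→v0→v4: max(12, 4) = 12
v5→v0→v1→v4: max(12, 3, 1) = 12
v5→v4: max(11) = 11
v5→v0→v1→v6→v4: max(12, 3, 16, 15) = 16
v5→v1→v4: max(10, 1) = 10
v5→v1→v0→v4: max(10, 3, 4) = 10
Best route has worst link 10.

10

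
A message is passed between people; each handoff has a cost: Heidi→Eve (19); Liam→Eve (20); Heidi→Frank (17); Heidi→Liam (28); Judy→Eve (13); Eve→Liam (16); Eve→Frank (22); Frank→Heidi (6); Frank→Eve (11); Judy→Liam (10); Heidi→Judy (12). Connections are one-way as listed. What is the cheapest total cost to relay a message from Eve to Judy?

Candidate routes:
Eve→Frank→Heidi→Judy: 22 + 6 + 12 = 40
The minimum is 40.

40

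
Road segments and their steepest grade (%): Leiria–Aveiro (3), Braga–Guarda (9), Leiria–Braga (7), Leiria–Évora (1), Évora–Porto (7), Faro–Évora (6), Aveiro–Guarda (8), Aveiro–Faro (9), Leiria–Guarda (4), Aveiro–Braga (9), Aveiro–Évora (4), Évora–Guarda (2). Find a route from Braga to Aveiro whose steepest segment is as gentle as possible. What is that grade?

7

Checking several routes:
Braga → Leiria → Guarda → Évora → Aveiro: max(7, 4, 2, 4) = 7
Braga → Leiria → Évora → Guarda → Aveiro: max(7, 1, 2, 8) = 8
Braga → Leiria → Aveiro: max(7, 3) = 7
Braga → Leiria → Évora → Aveiro: max(7, 1, 4) = 7
Braga → Guarda → Évora → Faro → Aveiro: max(9, 2, 6, 9) = 9
Braga → Leiria → Guarda → Aveiro: max(7, 4, 8) = 8
The minimum achievable maximum is 7%.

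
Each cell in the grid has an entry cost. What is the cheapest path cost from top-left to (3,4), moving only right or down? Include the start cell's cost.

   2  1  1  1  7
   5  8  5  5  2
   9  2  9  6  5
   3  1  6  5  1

18

Take (0,0) (0,1) (0,2) (0,3) (1,3) (1,4) (2,4) (3,4) for a total of 2 + 1 + 1 + 1 + 5 + 2 + 5 + 1 = 18.
(Top row then right column would cost 20.)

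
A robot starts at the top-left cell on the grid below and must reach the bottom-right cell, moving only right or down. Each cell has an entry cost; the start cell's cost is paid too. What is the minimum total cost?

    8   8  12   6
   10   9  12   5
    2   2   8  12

42

Take r0c0 → r1c0 → r2c0 → r2c1 → r2c2 → r2c3 for a total of 8 + 10 + 2 + 2 + 8 + 12 = 42.
(Top row then right column would cost 51.)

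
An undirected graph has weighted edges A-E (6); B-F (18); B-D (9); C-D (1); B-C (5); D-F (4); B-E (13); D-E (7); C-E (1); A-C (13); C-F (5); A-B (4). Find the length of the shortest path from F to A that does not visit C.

Comparing a few candidate routes:
F → D → E → B → A: 4 + 7 + 13 + 4 = 28
F → B → A: 18 + 4 = 22
F → B → E → A: 18 + 13 + 6 = 37
F → D → B → E → A: 4 + 9 + 13 + 6 = 32
F → D → B → A: 4 + 9 + 4 = 17
F → D → E → A: 4 + 7 + 6 = 17
The minimum is 17.

17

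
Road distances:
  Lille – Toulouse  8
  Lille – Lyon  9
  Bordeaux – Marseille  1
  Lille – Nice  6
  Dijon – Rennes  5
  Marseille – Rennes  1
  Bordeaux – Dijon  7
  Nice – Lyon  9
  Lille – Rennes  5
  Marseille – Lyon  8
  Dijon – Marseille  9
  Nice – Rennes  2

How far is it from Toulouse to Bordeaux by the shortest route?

15

A few of the Toulouse→Bordeaux routes:
Toulouse - Lille - Rennes - Marseille - Bordeaux: 8 + 5 + 1 + 1 = 15
Toulouse - Lille - Nice - Rennes - Marseille - Bordeaux: 8 + 6 + 2 + 1 + 1 = 18
Toulouse - Lille - Rennes - Dijon - Bordeaux: 8 + 5 + 5 + 7 = 25
Shortest: 15.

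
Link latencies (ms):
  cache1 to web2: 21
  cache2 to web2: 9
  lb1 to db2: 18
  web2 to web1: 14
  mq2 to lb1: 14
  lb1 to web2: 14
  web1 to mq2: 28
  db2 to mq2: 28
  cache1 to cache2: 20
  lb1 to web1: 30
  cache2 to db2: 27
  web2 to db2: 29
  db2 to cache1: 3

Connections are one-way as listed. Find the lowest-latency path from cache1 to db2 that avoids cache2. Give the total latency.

Candidate routes:
cache1-web2-db2: 21 + 29 = 50
cache1-web2-web1-mq2-lb1-db2: 21 + 14 + 28 + 14 + 18 = 95
Best route has total 50 ms.

50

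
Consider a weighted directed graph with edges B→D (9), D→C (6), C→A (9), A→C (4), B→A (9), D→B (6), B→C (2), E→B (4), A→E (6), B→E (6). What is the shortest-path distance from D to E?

12

Comparing a few candidate routes:
D→B→A→E: 6 + 9 + 6 = 21
D→C→A→E: 6 + 9 + 6 = 21
D→B→E: 6 + 6 = 12
The minimum is 12.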